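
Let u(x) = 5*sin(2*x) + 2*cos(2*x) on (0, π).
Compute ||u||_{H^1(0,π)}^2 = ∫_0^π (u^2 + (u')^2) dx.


||u||_{H^1(0,π)}^2 = 145*π/2

u'(x) = -4*sin(2*x) + 10*cos(2*x).
Expand u² and (u')² and integrate term by term on (0, π), using: for integers n ≥ 1, ∫_0^π sin²(nx) dx = ∫_0^π cos²(nx) dx = π/2; for n ≠ n', ∫_0^π sin(nx)sin(n'x) dx = ∫_0^π cos(nx)cos(n'x) dx = 0; and by product-to-sum, ∫_0^π sin(nx)cos(n'x) dx = ½∫_0^π [sin((n+n')x) + sin((n−n')x)] dx, which is 0 when n+n' is even and 2n/(n²−n'²) when n+n' is odd (it need not vanish on (0, π)).
  u² squared terms: (2)²·∫cos(2x)² dx = 4·π/2 = 2*π;  (5)²·∫sin(2x)² dx = 25·π/2 = 25*π/2.
  u² cross terms: 2·(2)·(5)·∫cos(2x)·sin(2x) dx = 20·(0) = 0.
  So ∫_0^π u² dx = 2*π + 25*π/2 + 0 = 29*π/2.
  (u')² squared terms: (-4)²·∫sin(2x)² dx = 16·π/2 = 8*π;  (10)²·∫cos(2x)² dx = 100·π/2 = 50*π.
  (u')² cross terms: 2·(-4)·(10)·∫sin(2x)·cos(2x) dx = -80·(0) = 0.
  So ∫_0^π (u')² dx = 8*π + 50*π + 0 = 58*π.
||u||_{H^1}^2 = (29*π/2) + (58*π) = 145*π/2.


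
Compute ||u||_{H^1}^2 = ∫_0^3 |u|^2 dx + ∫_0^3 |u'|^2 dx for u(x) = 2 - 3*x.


||u||_{H^1}^2 = 66

The H^1 norm (squared) on an interval (0, L) is
  ||u||_{H^1}^2 = ∫_0^L u(x)^2 dx + ∫_0^L u'(x)^2 dx.
Compute u'(x) = -3.
Then u(x)^2 = 9*x**2 - 12*x + 4 and u'(x)^2 = 9.
Integrate each monomial from 0 to 3 using ∫_0^3 c·x^n dx = c·3^(n+1)/(n+1):
  ∫_0^3 u(x)^2 dx = ∫_0^3 (9*x^2 - 12*x + 4) dx. Term by term:
    ∫_0^3 9*x^2 dx = 81;  ∫_0^3 -12*x dx = -54;  ∫_0^3 4 dx = 12.
  Sum: 81 − 54 + 12 = 39.
  ∫_0^3 u'(x)^2 dx = ∫_0^3 (9) dx. Term by term:
    ∫_0^3 9 dx = 27.
Adding: ||u||_{H^1}^2 = 39 + 27 = 66.


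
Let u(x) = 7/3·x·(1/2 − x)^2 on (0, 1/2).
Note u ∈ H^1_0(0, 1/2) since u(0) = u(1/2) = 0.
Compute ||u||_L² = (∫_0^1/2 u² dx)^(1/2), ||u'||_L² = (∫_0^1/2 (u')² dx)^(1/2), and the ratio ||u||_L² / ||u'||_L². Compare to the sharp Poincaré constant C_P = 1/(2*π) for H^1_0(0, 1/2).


||u||_L² / ||u'||_L² = sqrt(14)/28 < C_P = 1/(2*π).

u(x) = 7/3·x·(1/2 − x)^2, so u'(x) = 7*x^2 - 14*x/3 + 7/12.
u(x) = 7/3·x·(1/2 − x)^2 vanishes at x = 0 and x = 1/2, so u ∈ H^1_0(0, 1/2). Differentiate via the product rule and integrate the resulting polynomials term by term.
  ∫_0^1/2 u² dx = ∫_0^1/2 (49*x^6/9 - 98*x^5/9 + 49*x^4/6 - 49*x^3/18 + 49*x^2/144) dx. Term by term:
    ∫_0^1/2 49*x^6/9 dx = 7/1152;  ∫_0^1/2 -98*x^5/9 dx = -49/1728;  ∫_0^1/2 49*x^4/6 dx = 49/960;
    ∫_0^1/2 -49*x^3/18 dx = -49/1152;  ∫_0^1/2 49*x^2/144 dx = 49/3456.
  Sum: 7/1152 − 49/1728 + 49/960 − 49/1152 + 49/3456 = 7/17280.
  ∫_0^1/2 (u')² dx = ∫_0^1/2 (49*x^4 - 196*x^3/3 + 539*x^2/18 - 49*x/9 + 49/144) dx. Term by term:
    ∫_0^1/2 49*x^4 dx = 49/160;  ∫_0^1/2 -196*x^3/3 dx = -49/48;  ∫_0^1/2 539*x^2/18 dx = 539/432;
    ∫_0^1/2 -49*x/9 dx = -49/72;  ∫_0^1/2 49/144 dx = 49/288.
  Sum: 49/160 − 49/48 + 539/432 − 49/72 + 49/288 = 49/2160.
∫_0^1/2 u² dx = 7/17280, so ||u||_L² = sqrt(210)/720.
∫_0^1/2 (u')² dx = 49/2160, so ||u'||_L² = 7*sqrt(15)/180.
Ratio ||u||_L² / ||u'||_L² = sqrt(14)/28.
Sharp Poincaré constant on H^1_0(0, 1/2) is C_P = L/π = 1/(2*π), achieved by sin(2*π·x).
A polynomial bump cannot attain the sharp Poincaré constant (only the first sine eigenfunction does), so the ratio is strictly less than C_P, consistent with ||u||_L² ≤ C_P ||u'||_L².


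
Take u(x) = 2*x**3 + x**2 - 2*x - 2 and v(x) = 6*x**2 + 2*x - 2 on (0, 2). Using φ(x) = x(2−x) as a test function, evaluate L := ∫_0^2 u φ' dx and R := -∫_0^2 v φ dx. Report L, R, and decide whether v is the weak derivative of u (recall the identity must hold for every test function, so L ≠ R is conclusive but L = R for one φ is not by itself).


LHS = -48/5, RHS = -48/5. Yes, v = u' weakly.

u(x) = 2*x**3 + x**2 - 2*x - 2, classical derivative u'(x) = 6*x**2 + 2*x - 2.
φ(x) = x(2−x), so φ'(x) = 2 - 2*x.
Note φ(0) = φ(2) = 0, so the boundary term u·φ vanishes.
LHS = ∫_0^2 u(x) φ'(x) dx = ∫_0^2 (-4*x^4 + 2*x^3 + 6*x^2 - 4) dx. Term by term:
  ∫_0^2 -4*x^4 dx = -128/5;  ∫_0^2 2*x^3 dx = 8;  ∫_0^2 6*x^2 dx = 16;
  ∫_0^2 -4 dx = -8.
Sum: -128/5 + 8 + 16 − 8 = -48/5.
So LHS = -48/5.
∫_0^2 v(x) φ(x) dx = ∫_0^2 (-6*x^4 + 10*x^3 + 6*x^2 - 4*x) dx. Term by term:
  ∫_0^2 -6*x^4 dx = -192/5;  ∫_0^2 10*x^3 dx = 40;  ∫_0^2 6*x^2 dx = 16;
  ∫_0^2 -4*x dx = -8.
Sum: -192/5 + 40 + 16 − 8 = 48/5.
So RHS = -∫_0^2 v(x) φ(x) dx = -48/5.
LHS = RHS, so the identity holds for this test φ.
Moreover u is smooth here and v(x) = u'(x) = 6*x**2 + 2*x - 2 pointwise, so the identity holds for every test function. Hence v is the weak derivative of u.


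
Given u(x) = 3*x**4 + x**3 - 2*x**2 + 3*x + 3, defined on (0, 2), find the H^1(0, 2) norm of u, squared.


||u||_{H^1}^2 = 19752/5

The H^1 norm (squared) on an interval (0, L) is
  ||u||_{H^1}^2 = ∫_0^L u(x)^2 dx + ∫_0^L u'(x)^2 dx.
Compute u'(x) = 12*x**3 + 3*x**2 - 4*x + 3.
Then u(x)^2 = 9*x**8 + 6*x**7 - 11*x**6 + 14*x**5 + 28*x**4 - 6*x**3 - 3*x**2 + 18*x + 9 and u'(x)^2 = 144*x**6 + 72*x**5 - 87*x**4 + 48*x**3 + 34*x**2 - 24*x + 9.
Integrate each monomial from 0 to 2 using ∫_0^2 c·x^n dx = c·2^(n+1)/(n+1):
  ∫_0^2 u(x)^2 dx = ∫_0^2 (9*x^8 + 6*x^7 - 11*x^6 + 14*x^5 + 28*x^4 - 6*x^3 - 3*x^2 + 18*x + 9) dx. Term by term:
    ∫_0^2 9*x^8 dx = 512;  ∫_0^2 6*x^7 dx = 192;  ∫_0^2 -11*x^6 dx = -1408/7;
    ∫_0^2 14*x^5 dx = 448/3;  ∫_0^2 28*x^4 dx = 896/5;  ∫_0^2 -6*x^3 dx = -24;
    ∫_0^2 -3*x^2 dx = -8;  ∫_0^2 18*x dx = 36;  ∫_0^2 9 dx = 18.
  Sum: 512 + 192 − 1408/7 + 448/3 + 896/5 − 24 − 8 + 36 + 18 = 89606/105.
  ∫_0^2 u'(x)^2 dx = ∫_0^2 (144*x^6 + 72*x^5 - 87*x^4 + 48*x^3 + 34*x^2 - 24*x + 9) dx. Term by term:
    ∫_0^2 144*x^6 dx = 18432/7;  ∫_0^2 72*x^5 dx = 768;  ∫_0^2 -87*x^4 dx = -2784/5;
    ∫_0^2 48*x^3 dx = 192;  ∫_0^2 34*x^2 dx = 272/3;  ∫_0^2 -24*x dx = -48;
    ∫_0^2 9 dx = 18.
  Sum: 18432/7 + 768 − 2784/5 + 192 + 272/3 − 48 + 18 = 325186/105.
Adding: ||u||_{H^1}^2 = 89606/105 + 325186/105 = 19752/5.


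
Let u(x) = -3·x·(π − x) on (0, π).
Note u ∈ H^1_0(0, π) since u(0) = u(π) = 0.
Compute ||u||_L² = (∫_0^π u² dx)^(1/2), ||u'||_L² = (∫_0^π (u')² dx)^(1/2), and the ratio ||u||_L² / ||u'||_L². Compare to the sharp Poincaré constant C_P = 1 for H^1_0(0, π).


||u||_L² / ||u'||_L² = sqrt(10)*π/10 < C_P = 1.

u(x) = -3·x·(π − x), so u'(x) = 6*x - 3*π.
u(x) = -3·x·(π − x) vanishes at x = 0 and x = π, so u ∈ H^1_0(0, π). Differentiate via the product rule and integrate the resulting polynomials term by term.
  ∫_0^π u² dx = ∫_0^π (9*x^4 - 18*π*x^3 + 9*π^2*x^2) dx. Term by term:
    ∫_0^π 9*x^4 dx = 9*π^5/5;  ∫_0^π -18*π*x^3 dx = -9*π^5/2;  ∫_0^π 9*π^2*x^2 dx = 3*π^5.
  Sum: 9*π^5/5 − 9*π^5/2 + 3*π^5 = 3*π^5/10.
  ∫_0^π (u')² dx = ∫_0^π (36*x^2 - 36*π*x + 9*π^2) dx. Term by term:
    ∫_0^π 36*x^2 dx = 12*π^3;  ∫_0^π -36*π*x dx = -18*π^3;  ∫_0^π 9*π^2 dx = 9*π^3.
  Sum: 12*π^3 − 18*π^3 + 9*π^3 = 3*π^3.
∫_0^π u² dx = 3*π^5/10, so ||u||_L² = sqrt(30)*π^(5/2)/10.
∫_0^π (u')² dx = 3*π^3, so ||u'||_L² = sqrt(3)*π^(3/2).
Ratio ||u||_L² / ||u'||_L² = sqrt(10)*π/10.
Sharp Poincaré constant on H^1_0(0, π) is C_P = L/π = 1, achieved by sin(x).
A polynomial bump cannot attain the sharp Poincaré constant (only the first sine eigenfunction does), so the ratio is strictly less than C_P, consistent with ||u||_L² ≤ C_P ||u'||_L².


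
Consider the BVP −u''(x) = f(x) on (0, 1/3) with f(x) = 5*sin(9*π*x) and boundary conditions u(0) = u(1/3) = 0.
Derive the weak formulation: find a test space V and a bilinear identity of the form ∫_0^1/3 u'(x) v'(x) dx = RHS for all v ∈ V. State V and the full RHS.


V = H^1_0(0, 1/3) (so v(0) = v(1/3) = 0); weak form: ∫_0^1/3 u'v' dx = ∫_0^1/3 (5*sin(9*π*x)) v dx for all v ∈ V.

Multiply both sides by a test function v and integrate from 0 to 1/3:
  ∫_0^1/3 −u''(x) v(x) dx = ∫_0^1/3 f(x) v(x) dx.
Integrate the LHS by parts once:
  ∫_0^1/3 −u'' v dx = −[u'(x) v(x)]_0^1/3 + ∫_0^1/3 u'(x) v'(x) dx.
Thus ∫_0^1/3 u'(x) v'(x) dx = ∫_0^1/3 f(x) v(x) dx + [u'(x) v(x)]_0^1/3.
Choose V so that boundary terms are either known or forced to vanish.
u is Dirichlet: u(0) = u(1/3) = 0. Let V = H^1_0(0, 1/3); then v(0) = v(1/3) = 0, and [u' v]_0^1/3 = 0.
Weak formulation: find u (satisfying any essential BC) such that ∫_0^1/3 u'(x) v'(x) dx = ∫_0^1/3 f v dx for all v ∈ V.
Substituting f(x) = 5*sin(9*π*x), the right-hand side is ∫_0^1/3 (5*sin(9*π*x)) v dx.


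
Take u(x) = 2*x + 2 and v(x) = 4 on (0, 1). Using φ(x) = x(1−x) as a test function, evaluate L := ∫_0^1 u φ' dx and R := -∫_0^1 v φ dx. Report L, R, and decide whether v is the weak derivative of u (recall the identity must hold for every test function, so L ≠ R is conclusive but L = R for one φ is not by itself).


LHS = -1/3, RHS = -2/3. No, v is not the weak derivative of u.

u(x) = 2*x + 2, classical derivative u'(x) = 2.
φ(x) = x(1−x), so φ'(x) = 1 - 2*x.
Note φ(0) = φ(1) = 0, so the boundary term u·φ vanishes.
LHS = ∫_0^1 u(x) φ'(x) dx = ∫_0^1 (-4*x^2 - 2*x + 2) dx. Term by term:
  ∫_0^1 -4*x^2 dx = -4/3;  ∫_0^1 -2*x dx = -1;  ∫_0^1 2 dx = 2.
Sum: -4/3 − 1 + 2 = -1/3.
So LHS = -1/3.
∫_0^1 v(x) φ(x) dx = ∫_0^1 (-4*x^2 + 4*x) dx. Term by term:
  ∫_0^1 -4*x^2 dx = -4/3;  ∫_0^1 4*x dx = 2.
Sum: -4/3 + 2 = 2/3.
So RHS = -∫_0^1 v(x) φ(x) dx = -2/3.
LHS − RHS = 1/3 ≠ 0, so the identity fails.
(For a valid weak derivative the identity must hold for EVERY test function, in particular this one. The failure shows v is NOT the weak derivative of u.)
Correct weak derivative would be u'(x) = 2.


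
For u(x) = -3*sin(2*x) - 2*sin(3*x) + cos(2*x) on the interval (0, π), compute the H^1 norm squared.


||u||_{H^1(0,π)}^2 = -24 + 45*π

u'(x) = -2*sin(2*x) - 6*cos(2*x) - 6*cos(3*x).
Expand u² and (u')² and integrate term by term on (0, π), using: for integers n ≥ 1, ∫_0^π sin²(nx) dx = ∫_0^π cos²(nx) dx = π/2; for n ≠ n', ∫_0^π sin(nx)sin(n'x) dx = ∫_0^π cos(nx)cos(n'x) dx = 0; and by product-to-sum, ∫_0^π sin(nx)cos(n'x) dx = ½∫_0^π [sin((n+n')x) + sin((n−n')x)] dx, which is 0 when n+n' is even and 2n/(n²−n'²) when n+n' is odd (it need not vanish on (0, π)).
  u² squared terms: (-3)²·∫sin(2x)² dx = 9·π/2 = 9*π/2;  (-2)²·∫sin(3x)² dx = 4·π/2 = 2*π;  (1)²·∫cos(2x)² dx = 1·π/2 = π/2.
  u² cross terms: 2·(-3)·(-2)·∫sin(2x)·sin(3x) dx = 12·(0) = 0;  2·(-3)·(1)·∫sin(2x)·cos(2x) dx = -6·(0) = 0;  2·(-2)·(1)·∫sin(3x)·cos(2x) dx = -4·(6/5) = -24/5.
  So ∫_0^π u² dx = 9*π/2 + 2*π + π/2 + 0 + 0 − 24/5 = -24/5 + 7*π.
  (u')² squared terms: (-6)²·∫cos(2x)² dx = 36·π/2 = 18*π;  (-6)²·∫cos(3x)² dx = 36·π/2 = 18*π;  (-2)²·∫sin(2x)² dx = 4·π/2 = 2*π.
  (u')² cross terms: 2·(-6)·(-6)·∫cos(2x)·cos(3x) dx = 72·(0) = 0;  2·(-6)·(-2)·∫cos(2x)·sin(2x) dx = 24·(0) = 0;  2·(-6)·(-2)·∫cos(3x)·sin(2x) dx = 24·(-4/5) = -96/5.
  So ∫_0^π (u')² dx = 18*π + 18*π + 2*π + 0 + 0 − 96/5 = -96/5 + 38*π.
||u||_{H^1}^2 = (-24/5 + 7*π) + (-96/5 + 38*π) = -24 + 45*π.


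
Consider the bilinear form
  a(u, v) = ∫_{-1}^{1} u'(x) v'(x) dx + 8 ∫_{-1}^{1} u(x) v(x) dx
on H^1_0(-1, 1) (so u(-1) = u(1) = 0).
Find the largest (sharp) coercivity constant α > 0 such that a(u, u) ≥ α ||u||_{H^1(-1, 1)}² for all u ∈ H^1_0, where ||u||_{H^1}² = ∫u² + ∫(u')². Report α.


α = 1

Coercivity of a(·,·) on H^1_0(-1, 1) means a(u, u) ≥ α ||u||_{H^1}² for every u ∈ H^1_0.
The interval has length L = 2, and Poincaré/coercivity depend only on L. Here a(u, u) = ∫(u')² + (8)·∫u².
Here c = 8 ≥ 1, so a(u,u) = ∫(u')² + c∫u² ≥ ∫(u')² + ∫u² = ||u||_{H^1}², i.e. α = 1 works. No larger α is possible: a(u,u) ≥ α||u||_{H^1}² means (1−α)∫(u')² ≥ (α−c)∫u², and for the modes u_n = sin(nπ(x−x₀)/L) (x₀ the left endpoint) one has ∫u_n²/∫(u_n')² = (L/(nπ))² → 0, so a(u_n,u_n)/||u_n||_{H^1}² → 1. Hence the optimal constant is α = 1.
Therefore α = 1.


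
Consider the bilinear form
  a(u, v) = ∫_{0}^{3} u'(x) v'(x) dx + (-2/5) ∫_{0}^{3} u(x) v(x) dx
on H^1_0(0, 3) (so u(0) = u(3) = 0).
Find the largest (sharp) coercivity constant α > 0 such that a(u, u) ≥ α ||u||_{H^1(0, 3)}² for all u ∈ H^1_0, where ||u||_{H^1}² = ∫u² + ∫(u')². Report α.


α = (-18/5 + π^2)/(9 + π^2)

Coercivity of a(·,·) on H^1_0(0, 3) means a(u, u) ≥ α ||u||_{H^1}² for every u ∈ H^1_0.
The interval has length L = 3, and Poincaré/coercivity depend only on L. Here a(u, u) = ∫(u')² + (-2/5)·∫u².
Here c = -2/5 < 0 with |c| < (π/L)² = π^2/9, so coercivity still holds. The condition a(u,u) ≥ α||u||_{H^1}² reads (1−α)∫(u')² ≥ (α−c)∫u². Any admissible α is ≤ 1 (rapidly oscillating u have ∫u²/∫(u')² → 0), and α = 1 would force 0 ≥ (1−c)∫u², impossible since c < 1; so 1−α > 0. By the sharp Poincaré inequality on H^1_0 of an interval of length L, ∫(u')² ≥ (π/L)²∫u² with equality for the first sine mode sin(π(x−x₀)/L) (x₀ the left endpoint), so the inequality holds for all u iff (1−α)(π/L)² ≥ α − c, i.e. α ≤ ((π/L)² + c)/((π/L)² + 1) = (1 + c(L/π)²)/(1 + (L/π)²). (Direct route, valid since c ≤ 0: Poincaré gives c∫u² ≥ c(L/π)²∫(u')², so a(u,u) ≥ (1 + c(L/π)²)∫(u')², while ||u||_{H^1}² ≤ (1 + (L/π)²)∫(u')²; dividing yields the same α.) With (π/L)² = π^2/9 and c = -2/5, the largest admissible constant is α = ((π/L)² + c)/((π/L)² + 1).
Simplifying, α = (-18/5 + π^2)/(9 + π^2).


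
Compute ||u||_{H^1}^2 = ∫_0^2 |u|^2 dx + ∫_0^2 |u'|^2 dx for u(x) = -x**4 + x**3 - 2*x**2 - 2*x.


||u||_{H^1}^2 = 20008/45

The H^1 norm (squared) on an interval (0, L) is
  ||u||_{H^1}^2 = ∫_0^L u(x)^2 dx + ∫_0^L u'(x)^2 dx.
Compute u'(x) = -4*x**3 + 3*x**2 - 4*x - 2.
Then u(x)^2 = x**8 - 2*x**7 + 5*x**6 + 8*x**3 + 4*x**2 and u'(x)^2 = 16*x**6 - 24*x**5 + 41*x**4 - 8*x**3 + 4*x**2 + 16*x + 4.
Integrate each monomial from 0 to 2 using ∫_0^2 c·x^n dx = c·2^(n+1)/(n+1):
  ∫_0^2 u(x)^2 dx = ∫_0^2 (x^8 - 2*x^7 + 5*x^6 + 8*x^3 + 4*x^2) dx. Term by term:
    ∫_0^2 x^8 dx = 512/9;  ∫_0^2 -2*x^7 dx = -64;  ∫_0^2 5*x^6 dx = 640/7;
    ∫_0^2 8*x^3 dx = 32;  ∫_0^2 4*x^2 dx = 32/3.
  Sum: 512/9 − 64 + 640/7 + 32 + 32/3 = 8000/63.
  ∫_0^2 u'(x)^2 dx = ∫_0^2 (16*x^6 - 24*x^5 + 41*x^4 - 8*x^3 + 4*x^2 + 16*x + 4) dx. Term by term:
    ∫_0^2 16*x^6 dx = 2048/7;  ∫_0^2 -24*x^5 dx = -256;  ∫_0^2 41*x^4 dx = 1312/5;
    ∫_0^2 -8*x^3 dx = -32;  ∫_0^2 4*x^2 dx = 32/3;  ∫_0^2 16*x dx = 32;
    ∫_0^2 4 dx = 8.
  Sum: 2048/7 − 256 + 1312/5 − 32 + 32/3 + 32 + 8 = 33352/105.
Adding: ||u||_{H^1}^2 = 8000/63 + 33352/105 = 20008/45.


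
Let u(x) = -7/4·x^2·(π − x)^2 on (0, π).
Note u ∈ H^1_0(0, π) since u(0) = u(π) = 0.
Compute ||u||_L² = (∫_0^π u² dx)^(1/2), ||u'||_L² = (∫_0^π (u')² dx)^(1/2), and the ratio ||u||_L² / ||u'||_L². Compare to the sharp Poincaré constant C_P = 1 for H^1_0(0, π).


||u||_L² / ||u'||_L² = sqrt(3)*π/6 < C_P = 1.

u(x) = -7/4·x^2·(π − x)^2, so u'(x) = 7*x*(x*(π - x) - (x - π)^2)/2.
u(x) = -7/4·x^2·(π − x)^2 vanishes at x = 0 and x = π, so u ∈ H^1_0(0, π). Differentiate via the product rule and integrate the resulting polynomials term by term.
  ∫_0^π u² dx = ∫_0^π (49*x^8/16 - 49*π*x^7/4 + 147*π^2*x^6/8 - 49*π^3*x^5/4 + 49*π^4*x^4/16) dx. Term by term:
    ∫_0^π 49*x^8/16 dx = 49*π^9/144;  ∫_0^π -49*π*x^7/4 dx = -49*π^9/32;  ∫_0^π 147*π^2*x^6/8 dx = 21*π^9/8;
    ∫_0^π -49*π^3*x^5/4 dx = -49*π^9/24;  ∫_0^π 49*π^4*x^4/16 dx = 49*π^9/80.
  Sum: 49*π^9/144 − 49*π^9/32 + 21*π^9/8 − 49*π^9/24 + 49*π^9/80 = 7*π^9/1440.
  ∫_0^π (u')² dx = ∫_0^π (49*x^6 - 147*π*x^5 + 637*π^2*x^4/4 - 147*π^3*x^3/2 + 49*π^4*x^2/4) dx. Term by term:
    ∫_0^π 49*x^6 dx = 7*π^7;  ∫_0^π -147*π*x^5 dx = -49*π^7/2;  ∫_0^π 637*π^2*x^4/4 dx = 637*π^7/20;
    ∫_0^π -147*π^3*x^3/2 dx = -147*π^7/8;  ∫_0^π 49*π^4*x^2/4 dx = 49*π^7/12.
  Sum: 7*π^7 − 49*π^7/2 + 637*π^7/20 − 147*π^7/8 + 49*π^7/12 = 7*π^7/120.
∫_0^π u² dx = 7*π^9/1440, so ||u||_L² = sqrt(70)*π^(9/2)/120.
∫_0^π (u')² dx = 7*π^7/120, so ||u'||_L² = sqrt(210)*π^(7/2)/60.
Ratio ||u||_L² / ||u'||_L² = sqrt(3)*π/6.
Sharp Poincaré constant on H^1_0(0, π) is C_P = L/π = 1, achieved by sin(x).
A polynomial bump cannot attain the sharp Poincaré constant (only the first sine eigenfunction does), so the ratio is strictly less than C_P, consistent with ||u||_L² ≤ C_P ||u'||_L².


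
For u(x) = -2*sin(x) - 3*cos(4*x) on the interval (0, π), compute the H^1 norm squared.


||u||_{H^1(0,π)}^2 = -136/5 + 161*π/2

u'(x) = 12*sin(4*x) - 2*cos(x).
Expand u² and (u')² and integrate term by term on (0, π), using: for integers n ≥ 1, ∫_0^π sin²(nx) dx = ∫_0^π cos²(nx) dx = π/2; for n ≠ n', ∫_0^π sin(nx)sin(n'x) dx = ∫_0^π cos(nx)cos(n'x) dx = 0; and by product-to-sum, ∫_0^π sin(nx)cos(n'x) dx = ½∫_0^π [sin((n+n')x) + sin((n−n')x)] dx, which is 0 when n+n' is even and 2n/(n²−n'²) when n+n' is odd (it need not vanish on (0, π)).
  u² squared terms: (-3)²·∫cos(4x)² dx = 9·π/2 = 9*π/2;  (-2)²·∫sin(x)² dx = 4·π/2 = 2*π.
  u² cross terms: 2·(-3)·(-2)·∫cos(4x)·sin(x) dx = 12·(-2/15) = -8/5.
  So ∫_0^π u² dx = 9*π/2 + 2*π − 8/5 = -8/5 + 13*π/2.
  (u')² squared terms: (-2)²·∫cos(x)² dx = 4·π/2 = 2*π;  (12)²·∫sin(4x)² dx = 144·π/2 = 72*π.
  (u')² cross terms: 2·(-2)·(12)·∫cos(x)·sin(4x) dx = -48·(8/15) = -128/5.
  So ∫_0^π (u')² dx = 2*π + 72*π − 128/5 = -128/5 + 74*π.
||u||_{H^1}^2 = (-8/5 + 13*π/2) + (-128/5 + 74*π) = -136/5 + 161*π/2.


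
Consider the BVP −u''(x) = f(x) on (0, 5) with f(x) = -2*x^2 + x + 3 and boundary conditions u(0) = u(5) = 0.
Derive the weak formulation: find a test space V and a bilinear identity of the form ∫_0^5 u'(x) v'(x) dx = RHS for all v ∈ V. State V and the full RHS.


V = H^1_0(0, 5) (so v(0) = v(5) = 0); weak form: ∫_0^5 u'v' dx = ∫_0^5 (-2*x^2 + x + 3) v dx for all v ∈ V.

Multiply both sides by a test function v and integrate from 0 to 5:
  ∫_0^5 −u''(x) v(x) dx = ∫_0^5 f(x) v(x) dx.
Integrate the LHS by parts once:
  ∫_0^5 −u'' v dx = −[u'(x) v(x)]_0^5 + ∫_0^5 u'(x) v'(x) dx.
Thus ∫_0^5 u'(x) v'(x) dx = ∫_0^5 f(x) v(x) dx + [u'(x) v(x)]_0^5.
Choose V so that boundary terms are either known or forced to vanish.
u is Dirichlet: u(0) = u(5) = 0. Let V = H^1_0(0, 5); then v(0) = v(5) = 0, and [u' v]_0^5 = 0.
Weak formulation: find u (satisfying any essential BC) such that ∫_0^5 u'(x) v'(x) dx = ∫_0^5 f v dx for all v ∈ V.
Substituting f(x) = -2*x^2 + x + 3, the right-hand side is ∫_0^5 (-2*x^2 + x + 3) v dx.


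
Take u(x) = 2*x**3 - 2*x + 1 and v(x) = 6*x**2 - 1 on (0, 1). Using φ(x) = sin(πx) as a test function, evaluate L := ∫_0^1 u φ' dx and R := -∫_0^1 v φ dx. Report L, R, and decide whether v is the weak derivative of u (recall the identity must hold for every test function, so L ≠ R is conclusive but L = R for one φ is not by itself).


LHS = -2/π + 24/π^3, RHS = -4/π + 24/π^3. No, v is not the weak derivative of u.

u(x) = 2*x**3 - 2*x + 1, classical derivative u'(x) = 6*x**2 - 2.
φ(x) = sin(πx), so φ'(x) = π*cos(π*x).
Note φ(0) = φ(1) = 0, so the boundary term u·φ vanishes.
LHS = ∫_0^1 u(x) φ'(x) dx = ∫_0^1 (2*π*x^3*cos(π*x) - 2*π*x*cos(π*x) + π*cos(π*x)) dx. Term by term:
  ∫_0^1 π*cos(π*x) dx = 0;  ∫_0^1 -2*π*x*cos(π*x) dx = 4/π;  ∫_0^1 2*π*x^3*cos(π*x) dx = -6/π + 24/π^3.
Sum: 0 + 4/π + -6/π + 24/π^3 = -2/π + 24/π^3.
So LHS = -2/π + 24/π^3.
∫_0^1 v(x) φ(x) dx = ∫_0^1 (6*x^2*sin(π*x) - sin(π*x)) dx. Term by term:
  ∫_0^1 -sin(π*x) dx = -2/π;  ∫_0^1 6*x^2*sin(π*x) dx = -24/π^3 + 6/π.
Sum: -2/π + -24/π^3 + 6/π = -24/π^3 + 4/π.
So RHS = -∫_0^1 v(x) φ(x) dx = -4/π + 24/π^3.
LHS − RHS = 2/π ≠ 0, so the identity fails.
(For a valid weak derivative the identity must hold for EVERY test function, in particular this one. The failure shows v is NOT the weak derivative of u.)
Correct weak derivative would be u'(x) = 6*x**2 - 2.


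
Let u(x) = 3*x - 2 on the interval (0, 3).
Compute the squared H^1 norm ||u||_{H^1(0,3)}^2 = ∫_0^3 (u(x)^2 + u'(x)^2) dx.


||u||_{H^1}^2 = 66

The H^1 norm (squared) on an interval (0, L) is
  ||u||_{H^1}^2 = ∫_0^L u(x)^2 dx + ∫_0^L u'(x)^2 dx.
Compute u'(x) = 3.
Then u(x)^2 = 9*x**2 - 12*x + 4 and u'(x)^2 = 9.
Integrate each monomial from 0 to 3 using ∫_0^3 c·x^n dx = c·3^(n+1)/(n+1):
  ∫_0^3 u(x)^2 dx = ∫_0^3 (9*x^2 - 12*x + 4) dx. Term by term:
    ∫_0^3 9*x^2 dx = 81;  ∫_0^3 -12*x dx = -54;  ∫_0^3 4 dx = 12.
  Sum: 81 − 54 + 12 = 39.
  ∫_0^3 u'(x)^2 dx = ∫_0^3 (9) dx. Term by term:
    ∫_0^3 9 dx = 27.
Adding: ||u||_{H^1}^2 = 39 + 27 = 66.


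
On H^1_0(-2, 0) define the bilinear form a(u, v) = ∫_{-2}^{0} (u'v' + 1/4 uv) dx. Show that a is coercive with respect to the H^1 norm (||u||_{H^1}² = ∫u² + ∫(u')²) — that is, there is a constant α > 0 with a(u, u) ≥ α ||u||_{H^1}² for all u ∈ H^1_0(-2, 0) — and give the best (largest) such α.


α = (1 + π^2)/(4 + π^2)

Coercivity of a(·,·) on H^1_0(-2, 0) means a(u, u) ≥ α ||u||_{H^1}² for every u ∈ H^1_0.
The interval has length L = 2, and Poincaré/coercivity depend only on L. Here a(u, u) = ∫(u')² + (1/4)·∫u².
Here 0 < c = 1/4 < 1. The condition a(u,u) ≥ α||u||_{H^1}² reads (1−α)∫(u')² ≥ (α−c)∫u². Any admissible α is ≤ 1 (rapidly oscillating u have ∫u²/∫(u')² → 0), and α = 1 would force 0 ≥ (1−c)∫u², impossible since c < 1; so 1−α > 0. By the sharp Poincaré inequality on H^1_0 of an interval of length L, ∫(u')² ≥ (π/L)²∫u² with equality for the first sine mode sin(π(x−x₀)/L) (x₀ the left endpoint), so the inequality holds for all u iff (1−α)(π/L)² ≥ α − c, i.e. α ≤ ((π/L)² + c)/((π/L)² + 1) = (1 + c(L/π)²)/(1 + (L/π)²). With (π/L)² = π^2/4 and c = 1/4, the largest admissible constant is α = ((π/L)² + c)/((π/L)² + 1).
Simplifying, α = (1 + π^2)/(4 + π^2).


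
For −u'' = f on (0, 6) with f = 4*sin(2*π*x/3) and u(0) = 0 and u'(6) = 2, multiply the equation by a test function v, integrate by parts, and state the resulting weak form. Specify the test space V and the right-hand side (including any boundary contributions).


V = {v ∈ H^1(0, 6) : v(0) = 0} (test functions vanish at x = 0 where u is specified); weak form: ∫_0^6 u'v' dx = ∫_0^6 (4*sin(2*π*x/3)) v dx + 2·v(6) for all v ∈ V.

Multiply both sides by a test function v and integrate from 0 to 6:
  ∫_0^6 −u''(x) v(x) dx = ∫_0^6 f(x) v(x) dx.
Integrate the LHS by parts once:
  ∫_0^6 −u'' v dx = −[u'(x) v(x)]_0^6 + ∫_0^6 u'(x) v'(x) dx.
Thus ∫_0^6 u'(x) v'(x) dx = ∫_0^6 f(x) v(x) dx + [u'(x) v(x)]_0^6.
Choose V so that boundary terms are either known or forced to vanish.
Mixed BC: u(0) = 0 (Dirichlet) and u'(6) = 2 (Neumann). Define V = {v ∈ H^1(0, 6) : v(0) = 0}. Then [u' v]_0^6 = u'(6)·v(6) − u'(0)·0 = 2·v(6).
Weak formulation: find u (satisfying any essential BC) such that ∫_0^6 u'(x) v'(x) dx = ∫_0^6 f v dx + 2·v(6) for all v ∈ V (Dirichlet at 0 absorbed into V; Neumann datum at x = 6 contributes the boundary term).
Substituting f(x) = 4*sin(2*π*x/3), the right-hand side is ∫_0^6 (4*sin(2*π*x/3)) v dx + 2·v(6).


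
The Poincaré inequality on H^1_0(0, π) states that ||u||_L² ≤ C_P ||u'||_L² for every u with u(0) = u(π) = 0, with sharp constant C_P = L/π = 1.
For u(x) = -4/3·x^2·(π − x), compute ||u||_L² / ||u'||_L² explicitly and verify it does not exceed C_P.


||u||_L² / ||u'||_L² = sqrt(14)*π/14 < C_P = 1.

u(x) = -4/3·x^2·(π − x), so u'(x) = 4*x*(3*x - 2*π)/3.
u(x) = -4/3·x^2·(π − x) vanishes at x = 0 and x = π, so u ∈ H^1_0(0, π). Differentiate via the product rule and integrate the resulting polynomials term by term.
  ∫_0^π u² dx = ∫_0^π (16*x^6/9 - 32*π*x^5/9 + 16*π^2*x^4/9) dx. Term by term:
    ∫_0^π 16*x^6/9 dx = 16*π^7/63;  ∫_0^π -32*π*x^5/9 dx = -16*π^7/27;  ∫_0^π 16*π^2*x^4/9 dx = 16*π^7/45.
  Sum: 16*π^7/63 − 16*π^7/27 + 16*π^7/45 = 16*π^7/945.
  ∫_0^π (u')² dx = ∫_0^π (16*x^4 - 64*π*x^3/3 + 64*π^2*x^2/9) dx. Term by term:
    ∫_0^π 16*x^4 dx = 16*π^5/5;  ∫_0^π -64*π*x^3/3 dx = -16*π^5/3;  ∫_0^π 64*π^2*x^2/9 dx = 64*π^5/27.
  Sum: 16*π^5/5 − 16*π^5/3 + 64*π^5/27 = 32*π^5/135.
∫_0^π u² dx = 16*π^7/945, so ||u||_L² = 4*sqrt(105)*π^(7/2)/315.
∫_0^π (u')² dx = 32*π^5/135, so ||u'||_L² = 4*sqrt(30)*π^(5/2)/45.
Ratio ||u||_L² / ||u'||_L² = sqrt(14)*π/14.
Sharp Poincaré constant on H^1_0(0, π) is C_P = L/π = 1, achieved by sin(x).
A polynomial bump cannot attain the sharp Poincaré constant (only the first sine eigenfunction does), so the ratio is strictly less than C_P, consistent with ||u||_L² ≤ C_P ||u'||_L².


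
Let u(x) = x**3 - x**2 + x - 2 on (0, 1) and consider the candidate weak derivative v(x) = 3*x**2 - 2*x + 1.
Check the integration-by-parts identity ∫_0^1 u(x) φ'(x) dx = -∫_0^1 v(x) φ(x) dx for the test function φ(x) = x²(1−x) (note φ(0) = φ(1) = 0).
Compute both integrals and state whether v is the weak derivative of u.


LHS = -1/12, RHS = -1/12. Yes, v = u' weakly.

u(x) = x**3 - x**2 + x - 2, classical derivative u'(x) = 3*x**2 - 2*x + 1.
φ(x) = x²(1−x), so φ'(x) = x*(2 - 3*x).
Note φ(0) = φ(1) = 0, so the boundary term u·φ vanishes.
LHS = ∫_0^1 u(x) φ'(x) dx = ∫_0^1 (-3*x^5 + 5*x^4 - 5*x^3 + 8*x^2 - 4*x) dx. Term by term:
  ∫_0^1 -3*x^5 dx = -1/2;  ∫_0^1 5*x^4 dx = 1;  ∫_0^1 -5*x^3 dx = -5/4;
  ∫_0^1 8*x^2 dx = 8/3;  ∫_0^1 -4*x dx = -2.
Sum: -1/2 + 1 − 5/4 + 8/3 − 2 = -1/12.
So LHS = -1/12.
∫_0^1 v(x) φ(x) dx = ∫_0^1 (-3*x^5 + 5*x^4 - 3*x^3 + x^2) dx. Term by term:
  ∫_0^1 -3*x^5 dx = -1/2;  ∫_0^1 5*x^4 dx = 1;  ∫_0^1 -3*x^3 dx = -3/4;
  ∫_0^1 x^2 dx = 1/3.
Sum: -1/2 + 1 − 3/4 + 1/3 = 1/12.
So RHS = -∫_0^1 v(x) φ(x) dx = -1/12.
LHS = RHS, so the identity holds for this test φ.
Moreover u is smooth here and v(x) = u'(x) = 3*x**2 - 2*x + 1 pointwise, so the identity holds for every test function. Hence v is the weak derivative of u.


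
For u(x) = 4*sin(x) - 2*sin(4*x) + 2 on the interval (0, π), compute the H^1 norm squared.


||u||_{H^1(0,π)}^2 = 32 + 54*π

u'(x) = 4*cos(x) - 8*cos(4*x).
Expand u² and (u')² and integrate term by term on (0, π), using: for integers n ≥ 1, ∫_0^π sin²(nx) dx = ∫_0^π cos²(nx) dx = π/2; for n ≠ n', ∫_0^π sin(nx)sin(n'x) dx = ∫_0^π cos(nx)cos(n'x) dx = 0; and by product-to-sum, ∫_0^π sin(nx)cos(n'x) dx = ½∫_0^π [sin((n+n')x) + sin((n−n')x)] dx, which is 0 when n+n' is even and 2n/(n²−n'²) when n+n' is odd (it need not vanish on (0, π)). For the constant mode: ∫_0^π 1 dx = π, ∫_0^π cos(nx) dx = 0, ∫_0^π sin(nx) dx = (1−(−1)^n)/n.
  u² squared terms: (2)²·∫1 dx = 4·π = 4*π;  (-2)²·∫sin(4x)² dx = 4·π/2 = 2*π;  (4)²·∫sin(x)² dx = 16·π/2 = 8*π.
  u² cross terms: 2·(2)·(-2)·∫1·sin(4x) dx = -8·(0) = 0;  2·(2)·(4)·∫1·sin(x) dx = 16·(2) = 32;  2·(-2)·(4)·∫sin(4x)·sin(x) dx = -16·(0) = 0.
  So ∫_0^π u² dx = 4*π + 2*π + 8*π + 0 + 32 + 0 = 32 + 14*π.
  (u')² squared terms: (-8)²·∫cos(4x)² dx = 64·π/2 = 32*π;  (4)²·∫cos(x)² dx = 16·π/2 = 8*π.
  (u')² cross terms: 2·(-8)·(4)·∫cos(4x)·cos(x) dx = -64·(0) = 0.
  So ∫_0^π (u')² dx = 32*π + 8*π + 0 = 40*π.
||u||_{H^1}^2 = (32 + 14*π) + (40*π) = 32 + 54*π.


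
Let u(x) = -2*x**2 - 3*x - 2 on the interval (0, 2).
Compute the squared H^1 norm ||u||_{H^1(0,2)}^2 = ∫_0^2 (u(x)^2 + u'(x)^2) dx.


||u||_{H^1}^2 = 1298/5

The H^1 norm (squared) on an interval (0, L) is
  ||u||_{H^1}^2 = ∫_0^L u(x)^2 dx + ∫_0^L u'(x)^2 dx.
Compute u'(x) = -4*x - 3.
Then u(x)^2 = 4*x**4 + 12*x**3 + 17*x**2 + 12*x + 4 and u'(x)^2 = 16*x**2 + 24*x + 9.
Integrate each monomial from 0 to 2 using ∫_0^2 c·x^n dx = c·2^(n+1)/(n+1):
  ∫_0^2 u(x)^2 dx = ∫_0^2 (4*x^4 + 12*x^3 + 17*x^2 + 12*x + 4) dx. Term by term:
    ∫_0^2 4*x^4 dx = 128/5;  ∫_0^2 12*x^3 dx = 48;  ∫_0^2 17*x^2 dx = 136/3;
    ∫_0^2 12*x dx = 24;  ∫_0^2 4 dx = 8.
  Sum: 128/5 + 48 + 136/3 + 24 + 8 = 2264/15.
  ∫_0^2 u'(x)^2 dx = ∫_0^2 (16*x^2 + 24*x + 9) dx. Term by term:
    ∫_0^2 16*x^2 dx = 128/3;  ∫_0^2 24*x dx = 48;  ∫_0^2 9 dx = 18.
  Sum: 128/3 + 48 + 18 = 326/3.
Adding: ||u||_{H^1}^2 = 2264/15 + 326/3 = 1298/5.


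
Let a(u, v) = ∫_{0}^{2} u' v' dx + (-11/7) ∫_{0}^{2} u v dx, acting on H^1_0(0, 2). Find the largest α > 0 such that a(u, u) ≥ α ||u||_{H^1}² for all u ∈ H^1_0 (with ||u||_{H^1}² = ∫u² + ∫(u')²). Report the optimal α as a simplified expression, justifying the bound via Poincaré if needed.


α = (-44/7 + π^2)/(4 + π^2)

Coercivity of a(·,·) on H^1_0(0, 2) means a(u, u) ≥ α ||u||_{H^1}² for every u ∈ H^1_0.
The interval has length L = 2, and Poincaré/coercivity depend only on L. Here a(u, u) = ∫(u')² + (-11/7)·∫u².
Here c = -11/7 < 0 with |c| < (π/L)² = π^2/4, so coercivity still holds. The condition a(u,u) ≥ α||u||_{H^1}² reads (1−α)∫(u')² ≥ (α−c)∫u². Any admissible α is ≤ 1 (rapidly oscillating u have ∫u²/∫(u')² → 0), and α = 1 would force 0 ≥ (1−c)∫u², impossible since c < 1; so 1−α > 0. By the sharp Poincaré inequality on H^1_0 of an interval of length L, ∫(u')² ≥ (π/L)²∫u² with equality for the first sine mode sin(π(x−x₀)/L) (x₀ the left endpoint), so the inequality holds for all u iff (1−α)(π/L)² ≥ α − c, i.e. α ≤ ((π/L)² + c)/((π/L)² + 1) = (1 + c(L/π)²)/(1 + (L/π)²). (Direct route, valid since c ≤ 0: Poincaré gives c∫u² ≥ c(L/π)²∫(u')², so a(u,u) ≥ (1 + c(L/π)²)∫(u')², while ||u||_{H^1}² ≤ (1 + (L/π)²)∫(u')²; dividing yields the same α.) With (π/L)² = π^2/4 and c = -11/7, the largest admissible constant is α = ((π/L)² + c)/((π/L)² + 1).
Simplifying, α = (-44/7 + π^2)/(4 + π^2).


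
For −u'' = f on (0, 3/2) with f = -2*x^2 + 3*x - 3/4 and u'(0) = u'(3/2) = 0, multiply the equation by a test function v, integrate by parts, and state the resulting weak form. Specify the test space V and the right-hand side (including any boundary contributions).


V = H^1(0, 3/2) (no boundary constraint on v; u is determined up to an additive constant); weak form: ∫_0^3/2 u'v' dx = ∫_0^3/2 (-2*x^2 + 3*x - 3/4) v dx for all v ∈ V.

Multiply both sides by a test function v and integrate from 0 to 3/2:
  ∫_0^3/2 −u''(x) v(x) dx = ∫_0^3/2 f(x) v(x) dx.
Integrate the LHS by parts once:
  ∫_0^3/2 −u'' v dx = −[u'(x) v(x)]_0^3/2 + ∫_0^3/2 u'(x) v'(x) dx.
Thus ∫_0^3/2 u'(x) v'(x) dx = ∫_0^3/2 f(x) v(x) dx + [u'(x) v(x)]_0^3/2.
Choose V so that boundary terms are either known or forced to vanish.
u has homogeneous Neumann: u'(0) = u'(3/2) = 0. So [u' v]_0^3/2 = 0·v(3/2) − 0·v(0) = 0 for any v; take V = H^1(0, 3/2).
Weak formulation: find u (satisfying any essential BC) such that ∫_0^3/2 u'(x) v'(x) dx = ∫_0^3/2 f v dx for all v ∈ V (homogeneous Neumann, so boundary terms vanish).
Substituting f(x) = -2*x^2 + 3*x - 3/4, the right-hand side is ∫_0^3/2 (-2*x^2 + 3*x - 3/4) v dx.
Compatibility check (pure Neumann): taking v ≡ 1 ∈ V gives 0 = ∫_0^3/2 f dx + (0) − (0), i.e. ∫_0^3/2 f dx must equal u'(0) − u'(3/2) = 0. Indeed ∫_0^3/2 (-2*x^2 + 3*x - 3/4) dx = 0, so the data are compatible. The solution is then unique only up to an additive constant (fix it e.g. by requiring ∫_0^3/2 u dx = 0).


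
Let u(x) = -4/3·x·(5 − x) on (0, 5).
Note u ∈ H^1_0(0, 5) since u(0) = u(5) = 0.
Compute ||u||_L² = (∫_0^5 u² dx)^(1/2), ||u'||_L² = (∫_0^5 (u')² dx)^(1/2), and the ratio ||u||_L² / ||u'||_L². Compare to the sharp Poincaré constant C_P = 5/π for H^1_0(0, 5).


||u||_L² / ||u'||_L² = sqrt(10)/2 < C_P = 5/π.

u(x) = -4/3·x·(5 − x), so u'(x) = 8*x/3 - 20/3.
u(x) = -4/3·x·(5 − x) vanishes at x = 0 and x = 5, so u ∈ H^1_0(0, 5). Differentiate via the product rule and integrate the resulting polynomials term by term.
  ∫_0^5 u² dx = ∫_0^5 (16*x^4/9 - 160*x^3/9 + 400*x^2/9) dx. Term by term:
    ∫_0^5 16*x^4/9 dx = 10000/9;  ∫_0^5 -160*x^3/9 dx = -25000/9;  ∫_0^5 400*x^2/9 dx = 50000/27.
  Sum: 10000/9 − 25000/9 + 50000/27 = 5000/27.
  ∫_0^5 (u')² dx = ∫_0^5 (64*x^2/9 - 320*x/9 + 400/9) dx. Term by term:
    ∫_0^5 64*x^2/9 dx = 8000/27;  ∫_0^5 -320*x/9 dx = -4000/9;  ∫_0^5 400/9 dx = 2000/9.
  Sum: 8000/27 − 4000/9 + 2000/9 = 2000/27.
∫_0^5 u² dx = 5000/27, so ||u||_L² = 50*sqrt(6)/9.
∫_0^5 (u')² dx = 2000/27, so ||u'||_L² = 20*sqrt(15)/9.
Ratio ||u||_L² / ||u'||_L² = sqrt(10)/2.
Sharp Poincaré constant on H^1_0(0, 5) is C_P = L/π = 5/π, achieved by sin(π/5·x).
A polynomial bump cannot attain the sharp Poincaré constant (only the first sine eigenfunction does), so the ratio is strictly less than C_P, consistent with ||u||_L² ≤ C_P ||u'||_L².


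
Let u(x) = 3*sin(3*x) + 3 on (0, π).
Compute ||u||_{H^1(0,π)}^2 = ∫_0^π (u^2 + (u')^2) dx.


||u||_{H^1(0,π)}^2 = 12 + 54*π

u'(x) = 9*cos(3*x).
Expand u² and (u')² and integrate term by term on (0, π), using: for integers n ≥ 1, ∫_0^π sin²(nx) dx = ∫_0^π cos²(nx) dx = π/2; for n ≠ n', ∫_0^π sin(nx)sin(n'x) dx = ∫_0^π cos(nx)cos(n'x) dx = 0; and by product-to-sum, ∫_0^π sin(nx)cos(n'x) dx = ½∫_0^π [sin((n+n')x) + sin((n−n')x)] dx, which is 0 when n+n' is even and 2n/(n²−n'²) when n+n' is odd (it need not vanish on (0, π)). For the constant mode: ∫_0^π 1 dx = π, ∫_0^π cos(nx) dx = 0, ∫_0^π sin(nx) dx = (1−(−1)^n)/n.
  u² squared terms: (3)²·∫1 dx = 9·π = 9*π;  (3)²·∫sin(3x)² dx = 9·π/2 = 9*π/2.
  u² cross terms: 2·(3)·(3)·∫1·sin(3x) dx = 18·(2/3) = 12.
  So ∫_0^π u² dx = 9*π + 9*π/2 + 12 = 12 + 27*π/2.
  (u')² squared terms: (9)²·∫cos(3x)² dx = 81·π/2 = 81*π/2.
  So ∫_0^π (u')² dx = 81*π/2.
||u||_{H^1}^2 = (12 + 27*π/2) + (81*π/2) = 12 + 54*π.


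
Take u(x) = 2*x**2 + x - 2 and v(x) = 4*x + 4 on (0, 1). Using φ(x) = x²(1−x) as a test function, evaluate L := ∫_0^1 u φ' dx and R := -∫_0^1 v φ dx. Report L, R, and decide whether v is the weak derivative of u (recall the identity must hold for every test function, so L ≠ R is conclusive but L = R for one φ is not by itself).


LHS = -17/60, RHS = -8/15. No, v is not the weak derivative of u.

u(x) = 2*x**2 + x - 2, classical derivative u'(x) = 4*x + 1.
φ(x) = x²(1−x), so φ'(x) = x*(2 - 3*x).
Note φ(0) = φ(1) = 0, so the boundary term u·φ vanishes.
LHS = ∫_0^1 u(x) φ'(x) dx = ∫_0^1 (-6*x^4 + x^3 + 8*x^2 - 4*x) dx. Term by term:
  ∫_0^1 -6*x^4 dx = -6/5;  ∫_0^1 x^3 dx = 1/4;  ∫_0^1 8*x^2 dx = 8/3;
  ∫_0^1 -4*x dx = -2.
Sum: -6/5 + 1/4 + 8/3 − 2 = -17/60.
So LHS = -17/60.
∫_0^1 v(x) φ(x) dx = ∫_0^1 (-4*x^4 + 4*x^2) dx. Term by term:
  ∫_0^1 -4*x^4 dx = -4/5;  ∫_0^1 4*x^2 dx = 4/3.
Sum: -4/5 + 4/3 = 8/15.
So RHS = -∫_0^1 v(x) φ(x) dx = -8/15.
LHS − RHS = 1/4 ≠ 0, so the identity fails.
(For a valid weak derivative the identity must hold for EVERY test function, in particular this one. The failure shows v is NOT the weak derivative of u.)
Correct weak derivative would be u'(x) = 4*x + 1.


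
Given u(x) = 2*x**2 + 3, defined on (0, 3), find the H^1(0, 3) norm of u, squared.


||u||_{H^1}^2 = 2367/5

The H^1 norm (squared) on an interval (0, L) is
  ||u||_{H^1}^2 = ∫_0^L u(x)^2 dx + ∫_0^L u'(x)^2 dx.
Compute u'(x) = 4*x.
Then u(x)^2 = 4*x**4 + 12*x**2 + 9 and u'(x)^2 = 16*x**2.
Integrate each monomial from 0 to 3 using ∫_0^3 c·x^n dx = c·3^(n+1)/(n+1):
  ∫_0^3 u(x)^2 dx = ∫_0^3 (4*x^4 + 12*x^2 + 9) dx. Term by term:
    ∫_0^3 4*x^4 dx = 972/5;  ∫_0^3 12*x^2 dx = 108;  ∫_0^3 9 dx = 27.
  Sum: 972/5 + 108 + 27 = 1647/5.
  ∫_0^3 u'(x)^2 dx = ∫_0^3 (16*x^2) dx. Term by term:
    ∫_0^3 16*x^2 dx = 144.
Adding: ||u||_{H^1}^2 = 1647/5 + 144 = 2367/5.


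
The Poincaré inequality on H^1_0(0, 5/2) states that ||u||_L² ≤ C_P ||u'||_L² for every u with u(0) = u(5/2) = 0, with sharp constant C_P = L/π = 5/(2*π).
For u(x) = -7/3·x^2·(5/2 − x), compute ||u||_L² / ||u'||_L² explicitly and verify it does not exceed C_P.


||u||_L² / ||u'||_L² = 5*sqrt(14)/28 < C_P = 5/(2*π).

u(x) = -7/3·x^2·(5/2 − x), so u'(x) = 7*x*(3*x - 5)/3.
u(x) = -7/3·x^2·(5/2 − x) vanishes at x = 0 and x = 5/2, so u ∈ H^1_0(0, 5/2). Differentiate via the product rule and integrate the resulting polynomials term by term.
  ∫_0^5/2 u² dx = ∫_0^5/2 (49*x^6/9 - 245*x^5/9 + 1225*x^4/36) dx. Term by term:
    ∫_0^5/2 49*x^6/9 dx = 546875/1152;  ∫_0^5/2 -245*x^5/9 dx = -3828125/3456;  ∫_0^5/2 1225*x^4/36 dx = 765625/1152.
  Sum: 546875/1152 − 3828125/3456 + 765625/1152 = 109375/3456.
  ∫_0^5/2 (u')² dx = ∫_0^5/2 (49*x^4 - 490*x^3/3 + 1225*x^2/9) dx. Term by term:
    ∫_0^5/2 49*x^4 dx = 30625/32;  ∫_0^5/2 -490*x^3/3 dx = -153125/96;  ∫_0^5/2 1225*x^2/9 dx = 153125/216.
  Sum: 30625/32 − 153125/96 + 153125/216 = 30625/432.
∫_0^5/2 u² dx = 109375/3456, so ||u||_L² = 125*sqrt(42)/144.
∫_0^5/2 (u')² dx = 30625/432, so ||u'||_L² = 175*sqrt(3)/36.
Ratio ||u||_L² / ||u'||_L² = 5*sqrt(14)/28.
Sharp Poincaré constant on H^1_0(0, 5/2) is C_P = L/π = 5/(2*π), achieved by sin(2*π/5·x).
A polynomial bump cannot attain the sharp Poincaré constant (only the first sine eigenfunction does), so the ratio is strictly less than C_P, consistent with ||u||_L² ≤ C_P ||u'||_L².


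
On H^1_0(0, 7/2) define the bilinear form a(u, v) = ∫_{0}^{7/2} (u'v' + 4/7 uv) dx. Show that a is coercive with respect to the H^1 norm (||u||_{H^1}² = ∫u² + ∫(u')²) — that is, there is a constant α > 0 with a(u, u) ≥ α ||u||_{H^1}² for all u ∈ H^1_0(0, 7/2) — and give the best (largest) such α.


α = 4*(7 + π^2)/(4*π^2 + 49)

Coercivity of a(·,·) on H^1_0(0, 7/2) means a(u, u) ≥ α ||u||_{H^1}² for every u ∈ H^1_0.
The interval has length L = 7/2, and Poincaré/coercivity depend only on L. Here a(u, u) = ∫(u')² + (4/7)·∫u².
Here 0 < c = 4/7 < 1. The condition a(u,u) ≥ α||u||_{H^1}² reads (1−α)∫(u')² ≥ (α−c)∫u². Any admissible α is ≤ 1 (rapidly oscillating u have ∫u²/∫(u')² → 0), and α = 1 would force 0 ≥ (1−c)∫u², impossible since c < 1; so 1−α > 0. By the sharp Poincaré inequality on H^1_0 of an interval of length L, ∫(u')² ≥ (π/L)²∫u² with equality for the first sine mode sin(π(x−x₀)/L) (x₀ the left endpoint), so the inequality holds for all u iff (1−α)(π/L)² ≥ α − c, i.e. α ≤ ((π/L)² + c)/((π/L)² + 1) = (1 + c(L/π)²)/(1 + (L/π)²). With (π/L)² = 4*π^2/49 and c = 4/7, the largest admissible constant is α = ((π/L)² + c)/((π/L)² + 1).
Simplifying, α = 4*(7 + π^2)/(4*π^2 + 49).


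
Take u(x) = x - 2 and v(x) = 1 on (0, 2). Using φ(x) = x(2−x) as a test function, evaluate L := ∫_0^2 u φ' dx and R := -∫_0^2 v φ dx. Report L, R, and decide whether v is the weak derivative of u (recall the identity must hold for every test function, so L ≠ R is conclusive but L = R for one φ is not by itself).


LHS = -4/3, RHS = -4/3. Yes, v = u' weakly.

u(x) = x - 2, classical derivative u'(x) = 1.
φ(x) = x(2−x), so φ'(x) = 2 - 2*x.
Note φ(0) = φ(2) = 0, so the boundary term u·φ vanishes.
LHS = ∫_0^2 u(x) φ'(x) dx = ∫_0^2 (-2*x^2 + 6*x - 4) dx. Term by term:
  ∫_0^2 -2*x^2 dx = -16/3;  ∫_0^2 6*x dx = 12;  ∫_0^2 -4 dx = -8.
Sum: -16/3 + 12 − 8 = -4/3.
So LHS = -4/3.
∫_0^2 v(x) φ(x) dx = ∫_0^2 (-x^2 + 2*x) dx. Term by term:
  ∫_0^2 -x^2 dx = -8/3;  ∫_0^2 2*x dx = 4.
Sum: -8/3 + 4 = 4/3.
So RHS = -∫_0^2 v(x) φ(x) dx = -4/3.
LHS = RHS, so the identity holds for this test φ.
Moreover u is smooth here and v(x) = u'(x) = 1 pointwise, so the identity holds for every test function. Hence v is the weak derivative of u.
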